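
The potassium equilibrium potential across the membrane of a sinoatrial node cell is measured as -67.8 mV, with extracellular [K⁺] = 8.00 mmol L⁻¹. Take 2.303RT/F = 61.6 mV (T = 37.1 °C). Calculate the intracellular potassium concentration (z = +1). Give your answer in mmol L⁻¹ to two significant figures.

100 mmol L⁻¹

Nernst: E = (61.6/1) · log₁₀([out]/[in]), so log₁₀([out]/[in]) = -67.8 × 1 / 61.6 = -1.1006.
[out]/[in] = 10^(-1.1006) = 0.07931.
[in] = 8.00 / 0.07931 = 100.9 mmol L⁻¹.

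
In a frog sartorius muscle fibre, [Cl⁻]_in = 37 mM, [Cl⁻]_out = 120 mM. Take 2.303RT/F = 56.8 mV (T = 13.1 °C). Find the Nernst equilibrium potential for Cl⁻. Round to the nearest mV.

-29 mV

E = (56.8/z) · log₁₀([Cl⁻]_out/[Cl⁻]_in) with z = -1.
For an anion, dividing by z = -1 reverses the sign.
= (56.8/-1) · log₁₀(120/37) = -56.80 · log₁₀(3.243)
= -56.80 · (0.5110) = -29.02 mV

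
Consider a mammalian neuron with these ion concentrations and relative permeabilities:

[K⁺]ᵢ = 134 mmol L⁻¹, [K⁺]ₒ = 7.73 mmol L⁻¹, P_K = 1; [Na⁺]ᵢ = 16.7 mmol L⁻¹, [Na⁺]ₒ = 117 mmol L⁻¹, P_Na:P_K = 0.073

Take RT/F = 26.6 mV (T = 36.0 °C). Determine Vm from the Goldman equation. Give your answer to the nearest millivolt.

-56 mV

Vm = 26.6 · ln[(Σ P·[cation]ₒ + Σ P·[anion]ᵢ) / (Σ P·[cation]ᵢ + Σ P·[anion]ₒ)]
Numerator = 1×7.73 + 0.073×117 = 16.27
Denominator = 1×134 + 0.073×16.7 = 135.2
Vm = 26.6 · ln(0.12033) = 26.6 × (-2.1175) = -56.33 mV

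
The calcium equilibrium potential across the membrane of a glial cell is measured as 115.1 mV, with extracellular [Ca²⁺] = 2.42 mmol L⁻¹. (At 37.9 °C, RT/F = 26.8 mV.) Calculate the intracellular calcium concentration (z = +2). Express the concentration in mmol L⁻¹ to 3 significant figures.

Nernst: E = (26.8/2) · ln([out]/[in]), so ln([out]/[in]) = 115.1 × 2 / 26.8 = 8.5896.
[out]/[in] = e^(8.5896) = 5375.
[in] = 2.42 / 5375 = 0.0004502 mmol L⁻¹.

0.000450 mmol L⁻¹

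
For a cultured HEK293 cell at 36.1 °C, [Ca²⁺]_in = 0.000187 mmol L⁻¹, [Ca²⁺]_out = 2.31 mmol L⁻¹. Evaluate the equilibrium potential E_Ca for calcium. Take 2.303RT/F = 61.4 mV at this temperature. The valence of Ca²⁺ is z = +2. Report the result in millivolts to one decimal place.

E = (61.4/z) · log₁₀([Ca²⁺]_out/[Ca²⁺]_in) with z = +2.
= (61.4/2) · log₁₀(2.31/0.000187) = 30.70 · log₁₀(1.235e+04)
= 30.70 · (4.0918) = 125.62 mV

125.6 mV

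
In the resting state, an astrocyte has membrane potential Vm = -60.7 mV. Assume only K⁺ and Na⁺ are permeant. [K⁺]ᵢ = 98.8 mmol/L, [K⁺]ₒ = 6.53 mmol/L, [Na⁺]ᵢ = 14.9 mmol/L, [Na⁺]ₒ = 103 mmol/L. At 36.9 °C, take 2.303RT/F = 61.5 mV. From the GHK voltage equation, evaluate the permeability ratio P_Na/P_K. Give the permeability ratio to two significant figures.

0.036

Let α = P_Na/P_K. GHK: Vm = 61.5·log₁₀[(Kₒ + α·Naₒ)/(Kᵢ + α·Naᵢ)].
10^(Vm/61.5) = 10^(-60.7/61.5) = 0.10304
So 0.10304·(Kᵢ + α·Naᵢ) = Kₒ + α·Naₒ → α = (0.10304·98.8 − 6.53) / (103.0 − 0.10304·14.9)
α = (10.18 − 6.53) / (103.0 − 1.535) = 3.65/101.5 = 0.03598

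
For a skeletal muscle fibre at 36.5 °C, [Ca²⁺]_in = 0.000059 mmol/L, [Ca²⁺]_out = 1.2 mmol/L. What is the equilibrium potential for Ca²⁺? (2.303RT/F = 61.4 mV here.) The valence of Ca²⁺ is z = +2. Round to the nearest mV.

132 mV

E = (61.4/z) · log₁₀([Ca²⁺]_out/[Ca²⁺]_in) with z = +2.
= (61.4/2) · log₁₀(1.2/0.000059) = 30.70 · log₁₀(2.034e+04)
= 30.70 · (4.3083) = 132.27 mV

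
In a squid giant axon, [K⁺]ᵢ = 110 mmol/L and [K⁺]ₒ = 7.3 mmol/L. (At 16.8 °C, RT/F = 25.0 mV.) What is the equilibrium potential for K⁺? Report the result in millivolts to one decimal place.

-67.8 mV

E = (25.0/z) · ln([K⁺]_out/[K⁺]_in) with z = +1.
= (25.0/1) · ln(7.3/110) = 25.00 · ln(0.06636)
= 25.00 · (-2.7126) = -67.82 mV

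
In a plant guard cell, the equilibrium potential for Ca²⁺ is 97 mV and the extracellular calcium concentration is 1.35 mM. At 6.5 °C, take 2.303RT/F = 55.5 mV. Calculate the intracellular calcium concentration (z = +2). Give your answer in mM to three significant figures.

Nernst: E = (55.5/2) · log₁₀([out]/[in]), so log₁₀([out]/[in]) = 97.0 × 2 / 55.5 = 3.4955.
[out]/[in] = 10^(3.4955) = 3130.
[in] = 1.35 / 3130 = 0.0004314 mM.

0.000431 mM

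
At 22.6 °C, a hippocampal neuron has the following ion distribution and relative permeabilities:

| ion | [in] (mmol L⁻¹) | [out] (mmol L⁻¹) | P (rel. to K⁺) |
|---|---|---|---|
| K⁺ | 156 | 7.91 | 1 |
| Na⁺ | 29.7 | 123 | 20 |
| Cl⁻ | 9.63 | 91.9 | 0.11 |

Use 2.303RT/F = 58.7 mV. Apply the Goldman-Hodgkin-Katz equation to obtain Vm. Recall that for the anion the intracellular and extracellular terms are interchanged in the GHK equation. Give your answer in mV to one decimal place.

Vm = 58.7 · log₁₀[(Σ P·[cation]ₒ + Σ P·[anion]ᵢ) / (Σ P·[cation]ᵢ + Σ P·[anion]ₒ)]
Numerator = 1×7.91 + 20×123 + 0.11×9.63 = 2469
Denominator = 1×156 + 20×29.7 + 0.11×91.9 = 760.1
Vm = 58.7 · log₁₀(3.2482) = 58.7 × (0.5116) = 30.03 mV

30.0 mV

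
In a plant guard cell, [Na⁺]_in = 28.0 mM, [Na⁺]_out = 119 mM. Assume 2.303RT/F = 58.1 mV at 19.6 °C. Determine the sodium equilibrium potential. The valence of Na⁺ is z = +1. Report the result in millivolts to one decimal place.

36.5 mV

E = (58.1/z) · log₁₀([Na⁺]_out/[Na⁺]_in) with z = +1.
= (58.1/1) · log₁₀(119/28.0) = 58.10 · log₁₀(4.25)
= 58.10 · (0.6284) = 36.51 mV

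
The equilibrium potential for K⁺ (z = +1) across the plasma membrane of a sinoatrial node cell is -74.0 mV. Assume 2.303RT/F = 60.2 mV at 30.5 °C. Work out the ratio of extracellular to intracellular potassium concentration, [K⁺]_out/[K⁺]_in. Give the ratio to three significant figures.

0.0590

log₁₀([out]/[in]) = E·z/(60.2) = -74.0 × 1 / 60.2 = -1.2292
[out]/[in] = 10^(-1.2292) = 0.05899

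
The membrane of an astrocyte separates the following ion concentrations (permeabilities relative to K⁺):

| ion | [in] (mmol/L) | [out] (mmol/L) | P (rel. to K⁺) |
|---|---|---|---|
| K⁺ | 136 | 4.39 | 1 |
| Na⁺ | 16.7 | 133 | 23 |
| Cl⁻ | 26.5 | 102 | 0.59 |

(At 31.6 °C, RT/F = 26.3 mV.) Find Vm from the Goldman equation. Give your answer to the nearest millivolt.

Vm = 26.3 · ln[(Σ P·[cation]ₒ + Σ P·[anion]ᵢ) / (Σ P·[cation]ᵢ + Σ P·[anion]ₒ)]
Numerator = 1×4.39 + 23×133 + 0.59×26.5 = 3079
Denominator = 1×136 + 23×16.7 + 0.59×102 = 580.3
Vm = 26.3 · ln(5.3061) = 26.3 × (1.6689) = 43.89 mV

44 mV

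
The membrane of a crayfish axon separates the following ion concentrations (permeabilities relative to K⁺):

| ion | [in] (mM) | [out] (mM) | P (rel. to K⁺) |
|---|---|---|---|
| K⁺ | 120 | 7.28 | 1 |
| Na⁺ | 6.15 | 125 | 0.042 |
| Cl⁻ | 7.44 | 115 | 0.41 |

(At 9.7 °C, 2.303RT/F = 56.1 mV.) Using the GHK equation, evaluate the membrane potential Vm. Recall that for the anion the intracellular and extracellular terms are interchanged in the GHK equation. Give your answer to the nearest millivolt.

-58 mV

Vm = 56.1 · log₁₀[(Σ P·[cation]ₒ + Σ P·[anion]ᵢ) / (Σ P·[cation]ᵢ + Σ P·[anion]ₒ)]
Numerator = 1×7.28 + 0.042×125 + 0.41×7.44 = 15.58
Denominator = 1×120 + 0.042×6.15 + 0.41×115 = 167.4
Vm = 56.1 · log₁₀(0.093068) = 56.1 × (-1.0312) = -57.85 mV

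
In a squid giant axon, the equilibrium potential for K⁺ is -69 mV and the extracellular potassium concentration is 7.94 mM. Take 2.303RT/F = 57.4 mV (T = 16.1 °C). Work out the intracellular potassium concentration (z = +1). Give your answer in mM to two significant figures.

130 mM

Nernst: E = (57.4/1) · log₁₀([out]/[in]), so log₁₀([out]/[in]) = -69.0 × 1 / 57.4 = -1.2021.
[out]/[in] = 10^(-1.2021) = 0.06279.
[in] = 7.94 / 0.06279 = 126.4 mM.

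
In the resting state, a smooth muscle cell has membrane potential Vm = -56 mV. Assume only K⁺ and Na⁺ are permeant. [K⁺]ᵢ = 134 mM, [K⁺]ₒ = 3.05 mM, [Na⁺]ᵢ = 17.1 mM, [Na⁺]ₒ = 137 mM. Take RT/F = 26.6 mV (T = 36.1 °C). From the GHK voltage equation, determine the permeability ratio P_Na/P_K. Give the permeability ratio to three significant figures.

0.0984

Let α = P_Na/P_K. GHK: Vm = 26.6·ln[(Kₒ + α·Naₒ)/(Kᵢ + α·Naᵢ)].
e^(Vm/26.6) = e^(-56.0/26.6) = 0.12181
So 0.12181·(Kᵢ + α·Naᵢ) = Kₒ + α·Naₒ → α = (0.12181·134.0 − 3.05) / (137.0 − 0.12181·17.1)
α = (16.32 − 3.05) / (137.0 − 2.083) = 13.27/134.9 = 0.09838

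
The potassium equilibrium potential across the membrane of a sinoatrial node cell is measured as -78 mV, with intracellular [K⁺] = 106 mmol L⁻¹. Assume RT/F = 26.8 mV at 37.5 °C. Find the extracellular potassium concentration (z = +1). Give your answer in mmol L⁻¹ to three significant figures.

Nernst: E = (26.8/1) · ln([out]/[in]), so ln([out]/[in]) = -78.0 × 1 / 26.8 = -2.9104.
[out]/[in] = e^(-2.9104) = 0.05445.
[out] = 0.05445 × 106 = 5.772 mmol L⁻¹.

5.77 mmol L⁻¹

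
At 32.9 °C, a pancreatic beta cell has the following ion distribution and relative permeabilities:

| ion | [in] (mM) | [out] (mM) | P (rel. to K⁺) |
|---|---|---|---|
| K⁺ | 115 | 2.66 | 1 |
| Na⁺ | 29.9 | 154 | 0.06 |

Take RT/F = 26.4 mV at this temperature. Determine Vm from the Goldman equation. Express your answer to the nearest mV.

Vm = 26.4 · ln[(Σ P·[cation]ₒ + Σ P·[anion]ᵢ) / (Σ P·[cation]ᵢ + Σ P·[anion]ₒ)]
Numerator = 1×2.66 + 0.06×154 = 11.9
Denominator = 1×115 + 0.06×29.9 = 116.8
Vm = 26.4 · ln(0.10189) = 26.4 × (-2.2839) = -60.29 mV

-60 mV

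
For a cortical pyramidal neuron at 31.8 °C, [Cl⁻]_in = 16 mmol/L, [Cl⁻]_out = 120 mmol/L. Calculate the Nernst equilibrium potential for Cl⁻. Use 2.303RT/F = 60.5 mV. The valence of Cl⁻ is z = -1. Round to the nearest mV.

-53 mV

E = (60.5/z) · log₁₀([Cl⁻]_out/[Cl⁻]_in) with z = -1.
For an anion, dividing by z = -1 reverses the sign.
= (60.5/-1) · log₁₀(120/16) = -60.50 · log₁₀(7.5)
= -60.50 · (0.8751) = -52.94 mV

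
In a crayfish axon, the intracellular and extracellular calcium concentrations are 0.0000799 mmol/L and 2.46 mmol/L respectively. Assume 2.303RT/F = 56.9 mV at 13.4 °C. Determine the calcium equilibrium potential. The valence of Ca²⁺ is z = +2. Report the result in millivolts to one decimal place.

E = (56.9/z) · log₁₀([Ca²⁺]_out/[Ca²⁺]_in) with z = +2.
= (56.9/2) · log₁₀(2.46/0.0000799) = 28.45 · log₁₀(3.079e+04)
= 28.45 · (4.4884) = 127.69 mV

127.7 mV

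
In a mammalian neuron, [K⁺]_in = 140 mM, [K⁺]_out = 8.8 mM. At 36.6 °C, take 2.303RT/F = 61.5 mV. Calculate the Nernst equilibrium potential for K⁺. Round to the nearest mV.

-74 mV

E = (61.5/z) · log₁₀([K⁺]_out/[K⁺]_in) with z = +1.
= (61.5/1) · log₁₀(8.8/140) = 61.50 · log₁₀(0.06286)
= 61.50 · (-1.2016) = -73.90 mV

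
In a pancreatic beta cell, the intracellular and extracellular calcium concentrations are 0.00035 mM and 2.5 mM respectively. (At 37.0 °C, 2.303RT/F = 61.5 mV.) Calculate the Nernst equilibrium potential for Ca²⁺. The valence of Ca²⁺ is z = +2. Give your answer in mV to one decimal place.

118.5 mV

E = (61.5/z) · log₁₀([Ca²⁺]_out/[Ca²⁺]_in) with z = +2.
= (61.5/2) · log₁₀(2.5/0.00035) = 30.75 · log₁₀(7143)
= 30.75 · (3.8539) = 118.51 mV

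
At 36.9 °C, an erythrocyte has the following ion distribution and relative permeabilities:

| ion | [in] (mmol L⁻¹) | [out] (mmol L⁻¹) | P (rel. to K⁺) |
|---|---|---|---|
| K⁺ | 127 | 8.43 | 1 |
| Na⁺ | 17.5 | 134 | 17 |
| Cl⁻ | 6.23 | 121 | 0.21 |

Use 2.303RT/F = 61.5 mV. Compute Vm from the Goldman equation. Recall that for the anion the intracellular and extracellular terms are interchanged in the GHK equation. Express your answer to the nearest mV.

Vm = 61.5 · log₁₀[(Σ P·[cation]ₒ + Σ P·[anion]ᵢ) / (Σ P·[cation]ᵢ + Σ P·[anion]ₒ)]
Numerator = 1×8.43 + 17×134 + 0.21×6.23 = 2288
Denominator = 1×127 + 17×17.5 + 0.21×121 = 449.9
Vm = 61.5 · log₁₀(5.0849) = 61.5 × (0.7063) = 43.44 mV

43 mV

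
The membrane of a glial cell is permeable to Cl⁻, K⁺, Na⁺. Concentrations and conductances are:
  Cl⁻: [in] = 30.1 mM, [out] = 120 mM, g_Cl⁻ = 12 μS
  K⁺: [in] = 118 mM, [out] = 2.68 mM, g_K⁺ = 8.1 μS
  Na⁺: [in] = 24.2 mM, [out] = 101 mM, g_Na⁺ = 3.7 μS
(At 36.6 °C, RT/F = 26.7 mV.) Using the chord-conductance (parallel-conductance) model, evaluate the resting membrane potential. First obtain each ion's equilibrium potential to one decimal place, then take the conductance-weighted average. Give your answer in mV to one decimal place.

-47.1 mV

E_Cl⁻ = (26.7/-1)·ln(120/30.1) = -36.9 mV
E_K⁺ = (26.7/1)·ln(2.68/118) = -101.1 mV
E_Na⁺ = (26.7/1)·ln(101/24.2) = 38.1 mV
Vm = (Σ gᵢEᵢ)/(Σ gᵢ) = (12·-36.9 + 8.1·-101.1 + 3.7·38.1) / (12 + 8.1 + 3.7)
= -1120.74 / 23.8 = -47.09 mV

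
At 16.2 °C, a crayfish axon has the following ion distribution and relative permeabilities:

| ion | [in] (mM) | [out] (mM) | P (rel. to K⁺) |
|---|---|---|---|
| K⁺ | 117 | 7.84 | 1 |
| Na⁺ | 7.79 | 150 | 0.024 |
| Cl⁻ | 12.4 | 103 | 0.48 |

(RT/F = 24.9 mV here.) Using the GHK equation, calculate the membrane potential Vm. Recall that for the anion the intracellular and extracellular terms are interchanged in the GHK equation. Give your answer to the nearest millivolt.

Vm = 24.9 · ln[(Σ P·[cation]ₒ + Σ P·[anion]ᵢ) / (Σ P·[cation]ᵢ + Σ P·[anion]ₒ)]
Numerator = 1×7.84 + 0.024×150 + 0.48×12.4 = 17.39
Denominator = 1×117 + 0.024×7.79 + 0.48×103 = 166.6
Vm = 24.9 · ln(0.10438) = 24.9 × (-2.2597) = -56.27 mV

-56 mV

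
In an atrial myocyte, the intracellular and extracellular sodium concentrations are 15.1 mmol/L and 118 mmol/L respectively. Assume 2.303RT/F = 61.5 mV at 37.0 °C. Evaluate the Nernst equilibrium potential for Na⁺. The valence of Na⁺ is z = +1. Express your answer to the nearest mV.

E = (61.5/z) · log₁₀([Na⁺]_out/[Na⁺]_in) with z = +1.
= (61.5/1) · log₁₀(118/15.1) = 61.50 · log₁₀(7.815)
= 61.50 · (0.8929) = 54.91 mV

55 mV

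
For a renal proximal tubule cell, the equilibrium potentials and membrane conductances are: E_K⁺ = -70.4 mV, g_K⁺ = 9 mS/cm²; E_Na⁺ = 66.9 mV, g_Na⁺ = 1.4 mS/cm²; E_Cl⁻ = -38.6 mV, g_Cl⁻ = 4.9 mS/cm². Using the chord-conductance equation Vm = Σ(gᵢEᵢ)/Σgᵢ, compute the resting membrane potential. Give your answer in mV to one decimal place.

-47.7 mV

Σ gᵢEᵢ = 9·(-70.4) + 1.4·(66.9) + 4.9·(-38.6) = -729.08
Σ gᵢ = 9 + 1.4 + 4.9 = 15.3
Vm = -729.08 / 15.3 = -47.65 mV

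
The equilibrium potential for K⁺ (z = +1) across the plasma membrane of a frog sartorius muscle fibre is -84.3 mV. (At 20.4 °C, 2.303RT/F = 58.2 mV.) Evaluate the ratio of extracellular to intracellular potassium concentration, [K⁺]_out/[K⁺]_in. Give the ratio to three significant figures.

0.0356

log₁₀([out]/[in]) = E·z/(58.2) = -84.3 × 1 / 58.2 = -1.4485
[out]/[in] = 10^(-1.4485) = 0.03561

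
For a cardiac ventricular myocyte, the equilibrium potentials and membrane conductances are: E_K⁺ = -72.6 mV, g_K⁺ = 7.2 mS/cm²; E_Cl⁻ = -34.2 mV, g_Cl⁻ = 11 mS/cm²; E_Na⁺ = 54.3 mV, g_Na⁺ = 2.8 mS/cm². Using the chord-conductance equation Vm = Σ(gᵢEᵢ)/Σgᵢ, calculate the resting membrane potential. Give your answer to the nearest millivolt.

-36 mV

Σ gᵢEᵢ = 7.2·(-72.6) + 11·(-34.2) + 2.8·(54.3) = -746.88
Σ gᵢ = 7.2 + 11 + 2.8 = 21
Vm = -746.88 / 21 = -35.57 mV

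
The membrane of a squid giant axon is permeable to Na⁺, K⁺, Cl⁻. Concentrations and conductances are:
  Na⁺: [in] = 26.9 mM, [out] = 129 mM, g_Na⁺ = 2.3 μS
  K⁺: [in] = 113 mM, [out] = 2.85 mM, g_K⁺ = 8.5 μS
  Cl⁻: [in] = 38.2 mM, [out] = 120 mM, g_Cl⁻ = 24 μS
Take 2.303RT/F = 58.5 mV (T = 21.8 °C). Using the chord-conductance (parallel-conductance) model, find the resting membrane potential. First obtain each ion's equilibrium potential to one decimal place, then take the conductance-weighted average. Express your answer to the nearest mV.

-40 mV

E_Na⁺ = (58.5/1)·log₁₀(129/26.9) = 39.8 mV
E_K⁺ = (58.5/1)·log₁₀(2.85/113) = -93.5 mV
E_Cl⁻ = (58.5/-1)·log₁₀(120/38.2) = -29.1 mV
Vm = (Σ gᵢEᵢ)/(Σ gᵢ) = (2.3·39.8 + 8.5·-93.5 + 24·-29.1) / (2.3 + 8.5 + 24)
= -1401.61 / 34.8 = -40.28 mV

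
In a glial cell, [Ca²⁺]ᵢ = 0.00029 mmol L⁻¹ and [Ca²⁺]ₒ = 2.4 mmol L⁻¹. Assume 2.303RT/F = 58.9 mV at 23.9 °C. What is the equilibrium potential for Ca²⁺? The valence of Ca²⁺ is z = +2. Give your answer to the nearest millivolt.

115 mV

E = (58.9/z) · log₁₀([Ca²⁺]_out/[Ca²⁺]_in) with z = +2.
= (58.9/2) · log₁₀(2.4/0.00029) = 29.45 · log₁₀(8276)
= 29.45 · (3.9178) = 115.38 mV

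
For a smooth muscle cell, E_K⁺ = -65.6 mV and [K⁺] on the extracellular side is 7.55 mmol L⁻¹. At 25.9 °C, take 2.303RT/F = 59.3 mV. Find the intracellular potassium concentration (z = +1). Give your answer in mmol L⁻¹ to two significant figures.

96 mmol L⁻¹

Nernst: E = (59.3/1) · log₁₀([out]/[in]), so log₁₀([out]/[in]) = -65.6 × 1 / 59.3 = -1.1062.
[out]/[in] = 10^(-1.1062) = 0.0783.
[in] = 7.55 / 0.0783 = 96.42 mmol L⁻¹.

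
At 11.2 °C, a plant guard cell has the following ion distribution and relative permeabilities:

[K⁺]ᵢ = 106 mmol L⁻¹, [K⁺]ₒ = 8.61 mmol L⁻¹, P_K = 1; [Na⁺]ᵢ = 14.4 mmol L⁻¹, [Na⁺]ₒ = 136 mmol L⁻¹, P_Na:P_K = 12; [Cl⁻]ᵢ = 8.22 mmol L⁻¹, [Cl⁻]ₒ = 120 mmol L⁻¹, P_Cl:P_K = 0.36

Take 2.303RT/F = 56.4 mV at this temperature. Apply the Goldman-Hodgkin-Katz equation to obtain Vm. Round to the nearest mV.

Vm = 56.4 · log₁₀[(Σ P·[cation]ₒ + Σ P·[anion]ᵢ) / (Σ P·[cation]ᵢ + Σ P·[anion]ₒ)]
Numerator = 1×8.61 + 12×136 + 0.36×8.22 = 1644
Denominator = 1×106 + 12×14.4 + 0.36×120 = 322
Vm = 56.4 · log₁₀(5.1043) = 56.4 × (0.7079) = 39.93 mV

40 mV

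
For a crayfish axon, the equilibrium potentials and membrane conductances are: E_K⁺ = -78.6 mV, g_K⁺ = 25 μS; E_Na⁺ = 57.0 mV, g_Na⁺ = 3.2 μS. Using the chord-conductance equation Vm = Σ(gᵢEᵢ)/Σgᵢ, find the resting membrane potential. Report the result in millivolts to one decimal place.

-63.2 mV

Σ gᵢEᵢ = 25·(-78.6) + 3.2·(57.0) = -1782.60
Σ gᵢ = 25 + 3.2 = 28.2
Vm = -1782.60 / 28.2 = -63.21 mV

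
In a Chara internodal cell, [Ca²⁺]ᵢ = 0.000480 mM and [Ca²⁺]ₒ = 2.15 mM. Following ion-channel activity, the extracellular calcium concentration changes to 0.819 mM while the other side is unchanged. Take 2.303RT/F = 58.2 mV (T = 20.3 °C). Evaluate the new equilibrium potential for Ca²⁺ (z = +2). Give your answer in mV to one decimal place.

94.1 mV

After the shift: [Ca²⁺]_out = 0.819, [Ca²⁺]_in = 0.000480 mM.
E_new = (58.2/2)·log₁₀(0.819/0.000480) = 29.10 · (3.2320) = 94.05 mV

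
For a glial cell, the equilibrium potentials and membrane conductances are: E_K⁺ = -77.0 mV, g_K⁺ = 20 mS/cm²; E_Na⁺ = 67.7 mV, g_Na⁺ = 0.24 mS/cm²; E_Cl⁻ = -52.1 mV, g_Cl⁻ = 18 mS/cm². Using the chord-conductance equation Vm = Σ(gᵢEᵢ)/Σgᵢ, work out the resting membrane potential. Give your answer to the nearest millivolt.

-64 mV

Σ gᵢEᵢ = 20·(-77.0) + 0.24·(67.7) + 18·(-52.1) = -2461.55
Σ gᵢ = 20 + 0.24 + 18 = 38.24
Vm = -2461.55 / 38.24 = -64.37 mV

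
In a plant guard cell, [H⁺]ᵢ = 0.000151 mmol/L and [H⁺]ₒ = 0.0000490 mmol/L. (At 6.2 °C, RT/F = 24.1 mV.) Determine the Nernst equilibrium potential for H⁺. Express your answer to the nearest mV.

E = (24.1/z) · ln([H⁺]_out/[H⁺]_in) with z = +1.
= (24.1/1) · ln(0.0000490/0.000151) = 24.10 · ln(0.3245)
= 24.10 · (-1.1255) = -27.12 mV

-27 mV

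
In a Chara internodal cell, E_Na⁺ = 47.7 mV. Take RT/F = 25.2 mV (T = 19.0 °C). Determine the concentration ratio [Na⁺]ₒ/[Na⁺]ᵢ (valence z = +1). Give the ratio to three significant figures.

ln([out]/[in]) = E·z/(25.2) = 47.7 × 1 / 25.2 = 1.8929
[out]/[in] = e^(1.8929) = 6.638

6.64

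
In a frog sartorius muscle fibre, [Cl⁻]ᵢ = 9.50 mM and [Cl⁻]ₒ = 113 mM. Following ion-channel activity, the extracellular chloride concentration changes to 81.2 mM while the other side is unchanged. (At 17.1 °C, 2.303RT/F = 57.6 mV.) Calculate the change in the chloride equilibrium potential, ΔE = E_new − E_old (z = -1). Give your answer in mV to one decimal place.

E_old = (57.6/-1)·log₁₀(113/9.50) = -61.94 mV
E_new = (57.6/-1)·log₁₀(81.2/9.50) = -53.67 mV
ΔE = -53.67 − (-61.94) = 8.27 mV

8.3 mV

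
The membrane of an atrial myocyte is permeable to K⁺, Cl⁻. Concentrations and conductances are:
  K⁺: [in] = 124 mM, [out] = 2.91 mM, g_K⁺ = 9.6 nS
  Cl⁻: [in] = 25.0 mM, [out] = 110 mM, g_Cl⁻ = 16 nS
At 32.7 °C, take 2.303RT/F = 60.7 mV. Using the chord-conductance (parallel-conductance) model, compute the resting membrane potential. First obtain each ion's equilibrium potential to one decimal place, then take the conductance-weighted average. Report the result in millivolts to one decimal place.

E_K⁺ = (60.7/1)·log₁₀(2.91/124) = -98.9 mV
E_Cl⁻ = (60.7/-1)·log₁₀(110/25.0) = -39.1 mV
Vm = (Σ gᵢEᵢ)/(Σ gᵢ) = (9.6·-98.9 + 16·-39.1) / (9.6 + 16)
= -1575.04 / 25.6 = -61.52 mV

-61.5 mV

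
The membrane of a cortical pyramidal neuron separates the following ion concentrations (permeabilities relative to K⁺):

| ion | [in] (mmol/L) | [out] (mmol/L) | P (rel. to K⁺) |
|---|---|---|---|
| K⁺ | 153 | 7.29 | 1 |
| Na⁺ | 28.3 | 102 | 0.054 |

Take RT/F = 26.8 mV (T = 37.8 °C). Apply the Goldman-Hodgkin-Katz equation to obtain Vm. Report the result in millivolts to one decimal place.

-66.8 mV

Vm = 26.8 · ln[(Σ P·[cation]ₒ + Σ P·[anion]ᵢ) / (Σ P·[cation]ᵢ + Σ P·[anion]ₒ)]
Numerator = 1×7.29 + 0.054×102 = 12.8
Denominator = 1×153 + 0.054×28.3 = 154.5
Vm = 26.8 · ln(0.08282) = 26.8 × (-2.4911) = -66.76 mV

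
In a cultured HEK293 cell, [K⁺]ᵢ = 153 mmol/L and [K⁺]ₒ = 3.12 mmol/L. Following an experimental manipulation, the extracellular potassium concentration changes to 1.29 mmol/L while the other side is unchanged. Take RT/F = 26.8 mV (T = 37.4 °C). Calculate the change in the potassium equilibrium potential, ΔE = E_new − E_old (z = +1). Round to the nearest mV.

E_old = (26.8/1)·ln(3.12/153) = -104.32 mV
E_new = (26.8/1)·ln(1.29/153) = -127.99 mV
ΔE = -127.99 − (-104.32) = -23.67 mV

-24 mV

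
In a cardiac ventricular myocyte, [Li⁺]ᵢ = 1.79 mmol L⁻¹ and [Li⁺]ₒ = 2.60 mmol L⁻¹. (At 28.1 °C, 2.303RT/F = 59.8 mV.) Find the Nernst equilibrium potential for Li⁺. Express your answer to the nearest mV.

E = (59.8/z) · log₁₀([Li⁺]_out/[Li⁺]_in) with z = +1.
= (59.8/1) · log₁₀(2.60/1.79) = 59.80 · log₁₀(1.453)
= 59.80 · (0.1621) = 9.69 mV

10 mV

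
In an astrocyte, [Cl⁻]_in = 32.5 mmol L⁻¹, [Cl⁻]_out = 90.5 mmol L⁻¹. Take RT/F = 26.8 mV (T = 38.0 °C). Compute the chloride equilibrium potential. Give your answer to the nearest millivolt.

-27 mV

E = (26.8/z) · ln([Cl⁻]_out/[Cl⁻]_in) with z = -1.
For an anion, dividing by z = -1 reverses the sign.
= (26.8/-1) · ln(90.5/32.5) = -26.80 · ln(2.785)
= -26.80 · (1.0241) = -27.45 mV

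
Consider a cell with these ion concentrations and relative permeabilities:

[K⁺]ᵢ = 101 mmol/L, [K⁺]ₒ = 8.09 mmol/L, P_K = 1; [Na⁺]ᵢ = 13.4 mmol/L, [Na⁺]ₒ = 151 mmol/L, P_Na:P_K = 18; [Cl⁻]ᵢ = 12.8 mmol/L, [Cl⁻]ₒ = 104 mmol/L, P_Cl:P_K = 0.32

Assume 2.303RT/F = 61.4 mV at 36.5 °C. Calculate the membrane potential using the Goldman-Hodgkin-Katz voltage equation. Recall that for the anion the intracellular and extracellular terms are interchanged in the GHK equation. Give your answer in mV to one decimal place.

52.9 mV

Vm = 61.4 · log₁₀[(Σ P·[cation]ₒ + Σ P·[anion]ᵢ) / (Σ P·[cation]ᵢ + Σ P·[anion]ₒ)]
Numerator = 1×8.09 + 18×151 + 0.32×12.8 = 2730
Denominator = 1×101 + 18×13.4 + 0.32×104 = 375.5
Vm = 61.4 · log₁₀(7.2712) = 61.4 × (0.8616) = 52.90 mV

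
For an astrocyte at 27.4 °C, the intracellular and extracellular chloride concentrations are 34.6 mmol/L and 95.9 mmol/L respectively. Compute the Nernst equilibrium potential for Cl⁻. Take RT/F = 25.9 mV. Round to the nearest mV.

-26 mV

E = (25.9/z) · ln([Cl⁻]_out/[Cl⁻]_in) with z = -1.
For an anion, dividing by z = -1 reverses the sign.
= (25.9/-1) · ln(95.9/34.6) = -25.90 · ln(2.772)
= -25.90 · (1.0195) = -26.40 mV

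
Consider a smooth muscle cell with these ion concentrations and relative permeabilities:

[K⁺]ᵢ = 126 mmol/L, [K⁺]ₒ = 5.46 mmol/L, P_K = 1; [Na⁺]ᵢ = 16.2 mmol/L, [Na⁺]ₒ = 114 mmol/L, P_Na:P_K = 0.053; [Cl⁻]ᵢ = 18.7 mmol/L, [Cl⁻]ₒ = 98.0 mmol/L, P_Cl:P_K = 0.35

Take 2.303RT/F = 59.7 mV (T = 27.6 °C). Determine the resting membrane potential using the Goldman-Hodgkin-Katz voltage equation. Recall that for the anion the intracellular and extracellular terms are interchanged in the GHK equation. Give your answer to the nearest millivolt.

Vm = 59.7 · log₁₀[(Σ P·[cation]ₒ + Σ P·[anion]ᵢ) / (Σ P·[cation]ᵢ + Σ P·[anion]ₒ)]
Numerator = 1×5.46 + 0.053×114 + 0.35×18.7 = 18.05
Denominator = 1×126 + 0.053×16.2 + 0.35×98.0 = 161.2
Vm = 59.7 · log₁₀(0.11198) = 59.7 × (-0.9508) = -56.77 mV

-57 mV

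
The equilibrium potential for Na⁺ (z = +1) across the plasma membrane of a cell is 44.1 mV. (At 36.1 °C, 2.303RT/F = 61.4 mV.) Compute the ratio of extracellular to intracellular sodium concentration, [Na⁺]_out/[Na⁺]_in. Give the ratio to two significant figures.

5.2

log₁₀([out]/[in]) = E·z/(61.4) = 44.1 × 1 / 61.4 = 0.7182
[out]/[in] = 10^(0.7182) = 5.227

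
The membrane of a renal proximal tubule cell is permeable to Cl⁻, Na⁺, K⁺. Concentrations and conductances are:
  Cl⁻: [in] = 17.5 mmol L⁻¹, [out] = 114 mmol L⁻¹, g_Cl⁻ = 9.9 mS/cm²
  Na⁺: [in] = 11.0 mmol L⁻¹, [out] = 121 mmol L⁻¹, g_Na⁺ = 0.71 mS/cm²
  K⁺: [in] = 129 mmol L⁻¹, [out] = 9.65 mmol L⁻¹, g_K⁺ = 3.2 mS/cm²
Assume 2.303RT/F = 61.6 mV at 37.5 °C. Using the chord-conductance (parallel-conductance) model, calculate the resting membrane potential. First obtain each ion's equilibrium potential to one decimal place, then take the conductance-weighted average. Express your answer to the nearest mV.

E_Cl⁻ = (61.6/-1)·log₁₀(114/17.5) = -50.1 mV
E_Na⁺ = (61.6/1)·log₁₀(121/11.0) = 64.1 mV
E_K⁺ = (61.6/1)·log₁₀(9.65/129) = -69.4 mV
Vm = (Σ gᵢEᵢ)/(Σ gᵢ) = (9.9·-50.1 + 0.71·64.1 + 3.2·-69.4) / (9.9 + 0.71 + 3.2)
= -672.56 / 13.81 = -48.70 mV

-49 mV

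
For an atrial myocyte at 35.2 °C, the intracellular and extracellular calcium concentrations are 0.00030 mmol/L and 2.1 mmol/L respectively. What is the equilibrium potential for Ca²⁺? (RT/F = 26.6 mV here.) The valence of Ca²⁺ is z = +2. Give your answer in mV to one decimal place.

117.8 mV

E = (26.6/z) · ln([Ca²⁺]_out/[Ca²⁺]_in) with z = +2.
= (26.6/2) · ln(2.1/0.00030) = 13.30 · ln(7000)
= 13.30 · (8.8537) = 117.75 mV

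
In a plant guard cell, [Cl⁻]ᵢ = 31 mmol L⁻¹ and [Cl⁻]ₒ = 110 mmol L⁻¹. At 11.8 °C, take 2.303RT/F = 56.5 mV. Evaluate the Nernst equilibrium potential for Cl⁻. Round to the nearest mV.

-31 mV

E = (56.5/z) · log₁₀([Cl⁻]_out/[Cl⁻]_in) with z = -1.
For an anion, dividing by z = -1 reverses the sign.
= (56.5/-1) · log₁₀(110/31) = -56.50 · log₁₀(3.548)
= -56.50 · (0.5500) = -31.08 mV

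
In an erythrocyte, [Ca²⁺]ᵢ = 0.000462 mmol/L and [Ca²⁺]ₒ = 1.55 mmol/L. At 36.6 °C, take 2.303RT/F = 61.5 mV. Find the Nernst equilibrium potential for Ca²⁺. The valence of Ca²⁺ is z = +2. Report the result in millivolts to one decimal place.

108.4 mV

E = (61.5/z) · log₁₀([Ca²⁺]_out/[Ca²⁺]_in) with z = +2.
= (61.5/2) · log₁₀(1.55/0.000462) = 30.75 · log₁₀(3355)
= 30.75 · (3.5257) = 108.41 mV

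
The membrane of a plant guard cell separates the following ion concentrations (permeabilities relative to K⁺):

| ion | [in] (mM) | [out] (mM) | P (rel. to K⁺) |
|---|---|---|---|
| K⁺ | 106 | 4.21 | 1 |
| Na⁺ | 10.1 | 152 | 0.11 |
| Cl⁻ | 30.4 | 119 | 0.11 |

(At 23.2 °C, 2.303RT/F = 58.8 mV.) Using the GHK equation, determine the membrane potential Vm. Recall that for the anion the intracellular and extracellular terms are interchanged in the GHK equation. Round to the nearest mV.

-41 mV

Vm = 58.8 · log₁₀[(Σ P·[cation]ₒ + Σ P·[anion]ᵢ) / (Σ P·[cation]ᵢ + Σ P·[anion]ₒ)]
Numerator = 1×4.21 + 0.11×152 + 0.11×30.4 = 24.27
Denominator = 1×106 + 0.11×10.1 + 0.11×119 = 120.2
Vm = 58.8 · log₁₀(0.20195) = 58.8 × (-0.6948) = -40.85 mV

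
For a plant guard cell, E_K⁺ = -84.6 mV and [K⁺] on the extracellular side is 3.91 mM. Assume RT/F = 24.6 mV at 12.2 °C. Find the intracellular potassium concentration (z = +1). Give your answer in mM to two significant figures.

120 mM

Nernst: E = (24.6/1) · ln([out]/[in]), so ln([out]/[in]) = -84.6 × 1 / 24.6 = -3.4390.
[out]/[in] = e^(-3.4390) = 0.0321.
[in] = 3.91 / 0.0321 = 121.8 mM.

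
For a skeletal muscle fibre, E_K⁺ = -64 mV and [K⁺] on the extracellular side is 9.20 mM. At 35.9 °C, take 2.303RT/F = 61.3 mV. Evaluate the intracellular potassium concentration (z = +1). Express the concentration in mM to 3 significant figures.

102 mM

Nernst: E = (61.3/1) · log₁₀([out]/[in]), so log₁₀([out]/[in]) = -64.0 × 1 / 61.3 = -1.0440.
[out]/[in] = 10^(-1.0440) = 0.09036.
[in] = 9.20 / 0.09036 = 101.8 mM.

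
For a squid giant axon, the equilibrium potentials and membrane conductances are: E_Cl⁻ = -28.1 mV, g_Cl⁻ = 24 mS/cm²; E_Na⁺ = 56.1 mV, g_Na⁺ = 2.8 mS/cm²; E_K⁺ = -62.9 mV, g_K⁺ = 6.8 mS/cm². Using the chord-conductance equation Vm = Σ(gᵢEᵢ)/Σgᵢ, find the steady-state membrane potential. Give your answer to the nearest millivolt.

-28 mV

Σ gᵢEᵢ = 24·(-28.1) + 2.8·(56.1) + 6.8·(-62.9) = -945.04
Σ gᵢ = 24 + 2.8 + 6.8 = 33.6
Vm = -945.04 / 33.6 = -28.13 mV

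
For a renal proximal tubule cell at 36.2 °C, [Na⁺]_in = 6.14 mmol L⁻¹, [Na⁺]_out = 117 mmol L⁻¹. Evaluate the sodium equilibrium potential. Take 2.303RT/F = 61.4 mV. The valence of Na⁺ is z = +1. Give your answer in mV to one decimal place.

E = (61.4/z) · log₁₀([Na⁺]_out/[Na⁺]_in) with z = +1.
= (61.4/1) · log₁₀(117/6.14) = 61.40 · log₁₀(19.06)
= 61.40 · (1.2800) = 78.59 mV

78.6 mV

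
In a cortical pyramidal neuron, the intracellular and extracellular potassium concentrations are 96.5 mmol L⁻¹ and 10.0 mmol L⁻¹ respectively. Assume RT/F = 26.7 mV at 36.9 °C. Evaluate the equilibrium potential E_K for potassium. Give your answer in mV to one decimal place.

-60.5 mV

E = (26.7/z) · ln([K⁺]_out/[K⁺]_in) with z = +1.
= (26.7/1) · ln(10.0/96.5) = 26.70 · ln(0.1036)
= 26.70 · (-2.2670) = -60.53 mV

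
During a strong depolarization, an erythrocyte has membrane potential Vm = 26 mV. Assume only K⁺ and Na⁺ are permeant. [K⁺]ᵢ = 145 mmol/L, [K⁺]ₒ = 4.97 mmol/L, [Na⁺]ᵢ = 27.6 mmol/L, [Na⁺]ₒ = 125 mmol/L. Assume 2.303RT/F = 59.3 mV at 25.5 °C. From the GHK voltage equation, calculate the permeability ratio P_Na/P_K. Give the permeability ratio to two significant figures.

Let α = P_Na/P_K. GHK: Vm = 59.3·log₁₀[(Kₒ + α·Naₒ)/(Kᵢ + α·Naᵢ)].
10^(Vm/59.3) = 10^(26.0/59.3) = 2.7444
So 2.7444·(Kᵢ + α·Naᵢ) = Kₒ + α·Naₒ → α = (2.7444·145.0 − 4.97) / (125.0 − 2.7444·27.6)
α = (397.9 − 4.97) / (125.0 − 75.75) = 393/49.25 = 7.978

8.0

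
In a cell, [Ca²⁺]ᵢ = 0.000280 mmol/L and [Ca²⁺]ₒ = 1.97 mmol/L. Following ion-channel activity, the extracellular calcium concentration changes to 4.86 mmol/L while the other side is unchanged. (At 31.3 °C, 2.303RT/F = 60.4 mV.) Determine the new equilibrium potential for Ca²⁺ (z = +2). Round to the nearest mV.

128 mV

After the shift: [Ca²⁺]_out = 4.86, [Ca²⁺]_in = 0.000280 mmol/L.
E_new = (60.4/2)·log₁₀(4.86/0.000280) = 30.20 · (4.2395) = 128.03 mV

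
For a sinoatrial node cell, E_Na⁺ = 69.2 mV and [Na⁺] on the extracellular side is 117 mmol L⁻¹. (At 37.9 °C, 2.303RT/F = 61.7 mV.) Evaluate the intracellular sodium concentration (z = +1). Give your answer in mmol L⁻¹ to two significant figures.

Nernst: E = (61.7/1) · log₁₀([out]/[in]), so log₁₀([out]/[in]) = 69.2 × 1 / 61.7 = 1.1216.
[out]/[in] = 10^(1.1216) = 13.23.
[in] = 117 / 13.23 = 8.844 mmol L⁻¹.

8.8 mmol L⁻¹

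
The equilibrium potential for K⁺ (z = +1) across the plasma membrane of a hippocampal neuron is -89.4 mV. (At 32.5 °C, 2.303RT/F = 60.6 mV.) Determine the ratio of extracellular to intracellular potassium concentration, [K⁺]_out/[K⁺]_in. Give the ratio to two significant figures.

log₁₀([out]/[in]) = E·z/(60.6) = -89.4 × 1 / 60.6 = -1.4752
[out]/[in] = 10^(-1.4752) = 0.03348

0.033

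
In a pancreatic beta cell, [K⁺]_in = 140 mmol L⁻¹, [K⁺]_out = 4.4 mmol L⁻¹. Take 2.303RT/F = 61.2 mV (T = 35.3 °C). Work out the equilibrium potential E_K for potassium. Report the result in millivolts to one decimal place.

E = (61.2/z) · log₁₀([K⁺]_out/[K⁺]_in) with z = +1.
= (61.2/1) · log₁₀(4.4/140) = 61.20 · log₁₀(0.03143)
= 61.20 · (-1.5027) = -91.96 mV

-92.0 mV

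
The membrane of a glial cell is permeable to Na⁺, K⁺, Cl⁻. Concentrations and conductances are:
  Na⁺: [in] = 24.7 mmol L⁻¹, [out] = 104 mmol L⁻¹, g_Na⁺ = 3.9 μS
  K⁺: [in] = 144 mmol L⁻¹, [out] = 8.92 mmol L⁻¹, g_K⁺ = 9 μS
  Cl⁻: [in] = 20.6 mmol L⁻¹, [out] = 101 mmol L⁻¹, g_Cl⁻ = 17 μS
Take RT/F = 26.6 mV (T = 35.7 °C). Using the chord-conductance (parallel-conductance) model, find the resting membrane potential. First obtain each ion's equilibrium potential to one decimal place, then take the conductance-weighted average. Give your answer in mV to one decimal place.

E_Na⁺ = (26.6/1)·ln(104/24.7) = 38.2 mV
E_K⁺ = (26.6/1)·ln(8.92/144) = -74.0 mV
E_Cl⁻ = (26.6/-1)·ln(101/20.6) = -42.3 mV
Vm = (Σ gᵢEᵢ)/(Σ gᵢ) = (3.9·38.2 + 9·-74.0 + 17·-42.3) / (3.9 + 9 + 17)
= -1236.12 / 29.9 = -41.34 mV

-41.3 mV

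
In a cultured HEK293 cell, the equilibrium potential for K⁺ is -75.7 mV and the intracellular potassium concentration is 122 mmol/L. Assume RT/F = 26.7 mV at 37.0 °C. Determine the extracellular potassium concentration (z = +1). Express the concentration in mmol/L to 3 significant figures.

7.16 mmol/L

Nernst: E = (26.7/1) · ln([out]/[in]), so ln([out]/[in]) = -75.7 × 1 / 26.7 = -2.8352.
[out]/[in] = e^(-2.8352) = 0.05871.
[out] = 0.05871 × 122 = 7.162 mmol/L.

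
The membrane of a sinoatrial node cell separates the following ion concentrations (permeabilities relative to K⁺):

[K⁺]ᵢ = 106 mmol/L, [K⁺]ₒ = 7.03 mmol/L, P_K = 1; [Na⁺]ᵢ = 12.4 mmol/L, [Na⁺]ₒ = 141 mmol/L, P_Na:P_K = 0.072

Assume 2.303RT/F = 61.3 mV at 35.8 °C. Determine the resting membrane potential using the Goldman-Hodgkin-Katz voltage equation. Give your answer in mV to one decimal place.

Vm = 61.3 · log₁₀[(Σ P·[cation]ₒ + Σ P·[anion]ᵢ) / (Σ P·[cation]ᵢ + Σ P·[anion]ₒ)]
Numerator = 1×7.03 + 0.072×141 = 17.18
Denominator = 1×106 + 0.072×12.4 = 106.9
Vm = 61.3 · log₁₀(0.16074) = 61.3 × (-0.7939) = -48.66 mV

-48.7 mV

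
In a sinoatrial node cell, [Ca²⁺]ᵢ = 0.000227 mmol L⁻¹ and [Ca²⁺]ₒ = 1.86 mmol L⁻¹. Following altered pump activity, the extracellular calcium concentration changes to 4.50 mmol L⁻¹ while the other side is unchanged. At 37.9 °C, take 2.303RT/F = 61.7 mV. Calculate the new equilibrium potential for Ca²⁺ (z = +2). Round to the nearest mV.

After the shift: [Ca²⁺]_out = 4.50, [Ca²⁺]_in = 0.000227 mmol L⁻¹.
E_new = (61.7/2)·log₁₀(4.50/0.000227) = 30.85 · (4.2972) = 132.57 mV

133 mV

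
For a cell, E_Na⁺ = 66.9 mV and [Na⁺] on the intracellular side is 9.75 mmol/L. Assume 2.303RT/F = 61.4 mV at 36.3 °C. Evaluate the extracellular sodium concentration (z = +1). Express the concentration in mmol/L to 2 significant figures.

120 mmol/L

Nernst: E = (61.4/1) · log₁₀([out]/[in]), so log₁₀([out]/[in]) = 66.9 × 1 / 61.4 = 1.0896.
[out]/[in] = 10^(1.0896) = 12.29.
[out] = 12.29 × 9.75 = 119.8 mmol/L.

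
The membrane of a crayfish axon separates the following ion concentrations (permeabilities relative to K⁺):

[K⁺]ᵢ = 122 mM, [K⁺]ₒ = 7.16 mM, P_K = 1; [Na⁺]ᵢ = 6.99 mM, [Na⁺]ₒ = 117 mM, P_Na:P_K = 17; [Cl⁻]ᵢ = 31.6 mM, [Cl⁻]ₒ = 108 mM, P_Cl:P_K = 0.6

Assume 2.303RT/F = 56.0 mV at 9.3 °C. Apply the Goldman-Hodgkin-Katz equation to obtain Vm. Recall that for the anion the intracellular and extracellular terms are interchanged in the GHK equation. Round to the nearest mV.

Vm = 56.0 · log₁₀[(Σ P·[cation]ₒ + Σ P·[anion]ᵢ) / (Σ P·[cation]ᵢ + Σ P·[anion]ₒ)]
Numerator = 1×7.16 + 17×117 + 0.6×31.6 = 2015
Denominator = 1×122 + 17×6.99 + 0.6×108 = 305.6
Vm = 56.0 · log₁₀(6.5933) = 56.0 × (0.8191) = 45.87 mV

46 mV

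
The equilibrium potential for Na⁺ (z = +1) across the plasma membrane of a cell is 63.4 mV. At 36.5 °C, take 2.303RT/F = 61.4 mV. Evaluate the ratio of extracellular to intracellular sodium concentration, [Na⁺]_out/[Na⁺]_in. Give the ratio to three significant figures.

log₁₀([out]/[in]) = E·z/(61.4) = 63.4 × 1 / 61.4 = 1.0326
[out]/[in] = 10^(1.0326) = 10.78

10.8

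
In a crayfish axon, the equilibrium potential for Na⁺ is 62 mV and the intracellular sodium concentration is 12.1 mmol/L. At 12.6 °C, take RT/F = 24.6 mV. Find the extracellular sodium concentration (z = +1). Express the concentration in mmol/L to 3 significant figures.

150 mmol/L

Nernst: E = (24.6/1) · ln([out]/[in]), so ln([out]/[in]) = 62.0 × 1 / 24.6 = 2.5203.
[out]/[in] = e^(2.5203) = 12.43.
[out] = 12.43 × 12.1 = 150.4 mmol/L.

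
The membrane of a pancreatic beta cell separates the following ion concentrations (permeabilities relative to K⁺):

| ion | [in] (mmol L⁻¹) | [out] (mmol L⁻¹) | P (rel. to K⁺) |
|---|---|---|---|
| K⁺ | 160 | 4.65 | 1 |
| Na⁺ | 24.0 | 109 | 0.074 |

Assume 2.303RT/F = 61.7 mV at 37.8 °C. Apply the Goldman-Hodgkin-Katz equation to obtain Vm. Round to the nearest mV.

-68 mV

Vm = 61.7 · log₁₀[(Σ P·[cation]ₒ + Σ P·[anion]ᵢ) / (Σ P·[cation]ᵢ + Σ P·[anion]ₒ)]
Numerator = 1×4.65 + 0.074×109 = 12.72
Denominator = 1×160 + 0.074×24.0 = 161.8
Vm = 61.7 · log₁₀(0.078603) = 61.7 × (-1.1046) = -68.15 mV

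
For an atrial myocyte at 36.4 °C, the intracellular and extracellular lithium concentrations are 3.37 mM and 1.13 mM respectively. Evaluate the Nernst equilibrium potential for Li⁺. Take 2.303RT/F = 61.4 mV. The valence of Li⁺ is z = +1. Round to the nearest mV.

E = (61.4/z) · log₁₀([Li⁺]_out/[Li⁺]_in) with z = +1.
= (61.4/1) · log₁₀(1.13/3.37) = 61.40 · log₁₀(0.3353)
= 61.40 · (-0.4746) = -29.14 mV

-29 mV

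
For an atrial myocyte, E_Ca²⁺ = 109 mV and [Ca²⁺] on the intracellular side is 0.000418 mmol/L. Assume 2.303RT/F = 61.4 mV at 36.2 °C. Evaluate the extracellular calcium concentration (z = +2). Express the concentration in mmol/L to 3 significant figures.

1.48 mmol/L

Nernst: E = (61.4/2) · log₁₀([out]/[in]), so log₁₀([out]/[in]) = 109.0 × 2 / 61.4 = 3.5505.
[out]/[in] = 10^(3.5505) = 3552.
[out] = 3552 × 0.000418 = 1.485 mmol/L.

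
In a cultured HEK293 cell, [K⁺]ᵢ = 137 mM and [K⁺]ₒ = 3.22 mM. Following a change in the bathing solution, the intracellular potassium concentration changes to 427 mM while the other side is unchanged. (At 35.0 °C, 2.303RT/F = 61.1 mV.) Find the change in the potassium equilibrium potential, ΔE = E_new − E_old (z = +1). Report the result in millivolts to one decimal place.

-30.2 mV

E_old = (61.1/1)·log₁₀(3.22/137) = -99.52 mV
E_new = (61.1/1)·log₁₀(3.22/427) = -129.69 mV
ΔE = -129.69 − (-99.52) = -30.17 mV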